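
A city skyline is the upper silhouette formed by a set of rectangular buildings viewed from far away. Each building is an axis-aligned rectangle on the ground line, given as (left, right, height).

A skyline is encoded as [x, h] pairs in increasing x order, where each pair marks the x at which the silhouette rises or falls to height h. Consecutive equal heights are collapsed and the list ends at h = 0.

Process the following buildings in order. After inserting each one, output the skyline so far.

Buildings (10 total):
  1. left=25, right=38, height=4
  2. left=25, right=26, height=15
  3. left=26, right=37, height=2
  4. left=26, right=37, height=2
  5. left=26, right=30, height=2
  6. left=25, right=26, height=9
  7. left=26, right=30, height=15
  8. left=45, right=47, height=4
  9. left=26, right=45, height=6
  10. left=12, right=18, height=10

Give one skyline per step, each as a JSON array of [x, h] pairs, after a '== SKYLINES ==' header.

== SKYLINES ==
[[25,4],[38,0]]
[[25,15],[26,4],[38,0]]
[[25,15],[26,4],[38,0]]
[[25,15],[26,4],[38,0]]
[[25,15],[26,4],[38,0]]
[[25,15],[26,4],[38,0]]
[[25,15],[30,4],[38,0]]
[[25,15],[30,4],[38,0],[45,4],[47,0]]
[[25,15],[30,6],[45,4],[47,0]]
[[12,10],[18,0],[25,15],[30,6],[45,4],[47,0]]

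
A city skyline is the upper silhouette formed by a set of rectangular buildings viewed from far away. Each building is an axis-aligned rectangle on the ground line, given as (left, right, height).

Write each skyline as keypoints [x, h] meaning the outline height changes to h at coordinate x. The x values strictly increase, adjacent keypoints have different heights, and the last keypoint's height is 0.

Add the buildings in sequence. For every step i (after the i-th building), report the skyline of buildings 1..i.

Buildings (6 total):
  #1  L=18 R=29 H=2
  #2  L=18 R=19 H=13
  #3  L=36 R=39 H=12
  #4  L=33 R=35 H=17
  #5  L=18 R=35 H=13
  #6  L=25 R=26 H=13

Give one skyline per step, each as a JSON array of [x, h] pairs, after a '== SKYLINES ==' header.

== SKYLINES ==
[[18,2],[29,0]]
[[18,13],[19,2],[29,0]]
[[18,13],[19,2],[29,0],[36,12],[39,0]]
[[18,13],[19,2],[29,0],[33,17],[35,0],[36,12],[39,0]]
[[18,13],[33,17],[35,0],[36,12],[39,0]]
[[18,13],[33,17],[35,0],[36,12],[39,0]]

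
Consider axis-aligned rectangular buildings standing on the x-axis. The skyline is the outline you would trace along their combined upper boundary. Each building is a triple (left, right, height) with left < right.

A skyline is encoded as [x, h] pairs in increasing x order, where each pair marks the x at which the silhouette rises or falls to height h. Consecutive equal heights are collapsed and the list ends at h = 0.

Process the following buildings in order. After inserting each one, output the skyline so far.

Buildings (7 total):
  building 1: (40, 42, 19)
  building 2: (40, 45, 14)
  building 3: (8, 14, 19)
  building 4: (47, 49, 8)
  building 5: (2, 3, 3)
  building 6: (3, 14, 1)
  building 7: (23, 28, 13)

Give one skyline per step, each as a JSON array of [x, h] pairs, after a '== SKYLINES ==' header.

== SKYLINES ==
[[40,19],[42,0]]
[[40,19],[42,14],[45,0]]
[[8,19],[14,0],[40,19],[42,14],[45,0]]
[[8,19],[14,0],[40,19],[42,14],[45,0],[47,8],[49,0]]
[[2,3],[3,0],[8,19],[14,0],[40,19],[42,14],[45,0],[47,8],[49,0]]
[[2,3],[3,1],[8,19],[14,0],[40,19],[42,14],[45,0],[47,8],[49,0]]
[[2,3],[3,1],[8,19],[14,0],[23,13],[28,0],[40,19],[42,14],[45,0],[47,8],[49,0]]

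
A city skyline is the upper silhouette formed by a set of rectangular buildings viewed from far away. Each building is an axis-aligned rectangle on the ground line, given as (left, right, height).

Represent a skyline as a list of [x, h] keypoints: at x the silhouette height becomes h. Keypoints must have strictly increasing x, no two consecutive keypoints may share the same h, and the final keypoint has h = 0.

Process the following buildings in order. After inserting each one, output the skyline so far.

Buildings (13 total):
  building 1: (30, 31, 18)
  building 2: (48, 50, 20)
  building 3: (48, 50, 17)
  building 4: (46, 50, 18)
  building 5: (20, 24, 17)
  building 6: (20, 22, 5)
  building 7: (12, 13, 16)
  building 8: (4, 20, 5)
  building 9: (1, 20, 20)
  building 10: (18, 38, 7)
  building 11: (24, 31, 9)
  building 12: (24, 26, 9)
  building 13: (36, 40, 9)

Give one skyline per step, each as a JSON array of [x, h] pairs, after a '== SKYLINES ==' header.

== SKYLINES ==
[[30,18],[31,0]]
[[30,18],[31,0],[48,20],[50,0]]
[[30,18],[31,0],[48,20],[50,0]]
[[30,18],[31,0],[46,18],[48,20],[50,0]]
[[20,17],[24,0],[30,18],[31,0],[46,18],[48,20],[50,0]]
[[20,17],[24,0],[30,18],[31,0],[46,18],[48,20],[50,0]]
[[12,16],[13,0],[20,17],[24,0],[30,18],[31,0],[46,18],[48,20],[50,0]]
[[4,5],[12,16],[13,5],[20,17],[24,0],[30,18],[31,0],[46,18],[48,20],[50,0]]
[[1,20],[20,17],[24,0],[30,18],[31,0],[46,18],[48,20],[50,0]]
[[1,20],[20,17],[24,7],[30,18],[31,7],[38,0],[46,18],[48,20],[50,0]]
[[1,20],[20,17],[24,9],[30,18],[31,7],[38,0],[46,18],[48,20],[50,0]]
[[1,20],[20,17],[24,9],[30,18],[31,7],[38,0],[46,18],[48,20],[50,0]]
[[1,20],[20,17],[24,9],[30,18],[31,7],[36,9],[40,0],[46,18],[48,20],[50,0]]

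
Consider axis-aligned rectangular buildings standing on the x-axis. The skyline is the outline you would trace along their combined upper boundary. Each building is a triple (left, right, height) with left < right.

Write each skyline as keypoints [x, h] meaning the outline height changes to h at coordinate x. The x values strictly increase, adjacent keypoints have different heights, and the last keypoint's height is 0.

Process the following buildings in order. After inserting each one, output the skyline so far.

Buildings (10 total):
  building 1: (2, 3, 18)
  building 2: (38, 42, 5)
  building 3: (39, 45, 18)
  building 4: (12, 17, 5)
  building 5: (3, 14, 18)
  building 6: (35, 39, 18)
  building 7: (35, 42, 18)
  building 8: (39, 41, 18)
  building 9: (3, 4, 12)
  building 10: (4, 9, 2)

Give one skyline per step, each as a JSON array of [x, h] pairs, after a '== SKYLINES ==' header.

== SKYLINES ==
[[2,18],[3,0]]
[[2,18],[3,0],[38,5],[42,0]]
[[2,18],[3,0],[38,5],[39,18],[45,0]]
[[2,18],[3,0],[12,5],[17,0],[38,5],[39,18],[45,0]]
[[2,18],[14,5],[17,0],[38,5],[39,18],[45,0]]
[[2,18],[14,5],[17,0],[35,18],[45,0]]
[[2,18],[14,5],[17,0],[35,18],[45,0]]
[[2,18],[14,5],[17,0],[35,18],[45,0]]
[[2,18],[14,5],[17,0],[35,18],[45,0]]
[[2,18],[14,5],[17,0],[35,18],[45,0]]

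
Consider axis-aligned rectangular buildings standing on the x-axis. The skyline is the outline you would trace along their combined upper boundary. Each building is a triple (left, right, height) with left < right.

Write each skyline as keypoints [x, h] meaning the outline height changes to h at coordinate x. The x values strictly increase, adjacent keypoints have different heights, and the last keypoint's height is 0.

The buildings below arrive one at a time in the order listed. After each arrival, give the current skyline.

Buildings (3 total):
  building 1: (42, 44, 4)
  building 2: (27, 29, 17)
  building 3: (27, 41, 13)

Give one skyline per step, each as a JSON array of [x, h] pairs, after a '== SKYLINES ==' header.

== SKYLINES ==
[[42,4],[44,0]]
[[27,17],[29,0],[42,4],[44,0]]
[[27,17],[29,13],[41,0],[42,4],[44,0]]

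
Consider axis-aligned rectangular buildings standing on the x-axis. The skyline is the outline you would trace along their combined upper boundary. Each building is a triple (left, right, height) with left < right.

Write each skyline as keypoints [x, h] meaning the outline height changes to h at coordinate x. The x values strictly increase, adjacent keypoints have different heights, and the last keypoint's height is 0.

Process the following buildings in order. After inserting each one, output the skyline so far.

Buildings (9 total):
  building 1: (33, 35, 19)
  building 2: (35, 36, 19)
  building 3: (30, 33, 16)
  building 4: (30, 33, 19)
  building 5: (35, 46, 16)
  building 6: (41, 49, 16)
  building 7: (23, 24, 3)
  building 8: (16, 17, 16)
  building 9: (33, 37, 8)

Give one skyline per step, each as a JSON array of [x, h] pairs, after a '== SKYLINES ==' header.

== SKYLINES ==
[[33,19],[35,0]]
[[33,19],[36,0]]
[[30,16],[33,19],[36,0]]
[[30,19],[36,0]]
[[30,19],[36,16],[46,0]]
[[30,19],[36,16],[49,0]]
[[23,3],[24,0],[30,19],[36,16],[49,0]]
[[16,16],[17,0],[23,3],[24,0],[30,19],[36,16],[49,0]]
[[16,16],[17,0],[23,3],[24,0],[30,19],[36,16],[49,0]]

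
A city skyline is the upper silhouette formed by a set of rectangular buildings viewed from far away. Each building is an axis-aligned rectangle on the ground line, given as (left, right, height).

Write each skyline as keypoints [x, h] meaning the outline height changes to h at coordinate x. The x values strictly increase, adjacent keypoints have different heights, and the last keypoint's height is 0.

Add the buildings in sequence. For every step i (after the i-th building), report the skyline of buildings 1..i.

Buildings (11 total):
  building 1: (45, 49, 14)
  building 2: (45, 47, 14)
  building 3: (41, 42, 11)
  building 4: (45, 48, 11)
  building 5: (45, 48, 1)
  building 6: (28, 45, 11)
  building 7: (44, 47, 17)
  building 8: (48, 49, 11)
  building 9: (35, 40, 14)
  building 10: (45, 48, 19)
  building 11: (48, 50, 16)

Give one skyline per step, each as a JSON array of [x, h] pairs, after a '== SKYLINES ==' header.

== SKYLINES ==
[[45,14],[49,0]]
[[45,14],[49,0]]
[[41,11],[42,0],[45,14],[49,0]]
[[41,11],[42,0],[45,14],[49,0]]
[[41,11],[42,0],[45,14],[49,0]]
[[28,11],[45,14],[49,0]]
[[28,11],[44,17],[47,14],[49,0]]
[[28,11],[44,17],[47,14],[49,0]]
[[28,11],[35,14],[40,11],[44,17],[47,14],[49,0]]
[[28,11],[35,14],[40,11],[44,17],[45,19],[48,14],[49,0]]
[[28,11],[35,14],[40,11],[44,17],[45,19],[48,16],[50,0]]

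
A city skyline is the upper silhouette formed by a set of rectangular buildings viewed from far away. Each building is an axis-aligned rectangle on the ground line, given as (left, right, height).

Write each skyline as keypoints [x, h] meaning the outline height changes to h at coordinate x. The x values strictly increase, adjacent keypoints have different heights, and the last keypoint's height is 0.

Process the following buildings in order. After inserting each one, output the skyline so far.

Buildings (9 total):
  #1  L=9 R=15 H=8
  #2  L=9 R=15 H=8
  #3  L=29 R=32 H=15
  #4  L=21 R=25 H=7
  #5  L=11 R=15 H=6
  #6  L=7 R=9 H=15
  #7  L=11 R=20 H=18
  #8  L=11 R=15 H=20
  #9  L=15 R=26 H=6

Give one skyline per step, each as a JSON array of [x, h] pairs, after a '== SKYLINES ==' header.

== SKYLINES ==
[[9,8],[15,0]]
[[9,8],[15,0]]
[[9,8],[15,0],[29,15],[32,0]]
[[9,8],[15,0],[21,7],[25,0],[29,15],[32,0]]
[[9,8],[15,0],[21,7],[25,0],[29,15],[32,0]]
[[7,15],[9,8],[15,0],[21,7],[25,0],[29,15],[32,0]]
[[7,15],[9,8],[11,18],[20,0],[21,7],[25,0],[29,15],[32,0]]
[[7,15],[9,8],[11,20],[15,18],[20,0],[21,7],[25,0],[29,15],[32,0]]
[[7,15],[9,8],[11,20],[15,18],[20,6],[21,7],[25,6],[26,0],[29,15],[32,0]]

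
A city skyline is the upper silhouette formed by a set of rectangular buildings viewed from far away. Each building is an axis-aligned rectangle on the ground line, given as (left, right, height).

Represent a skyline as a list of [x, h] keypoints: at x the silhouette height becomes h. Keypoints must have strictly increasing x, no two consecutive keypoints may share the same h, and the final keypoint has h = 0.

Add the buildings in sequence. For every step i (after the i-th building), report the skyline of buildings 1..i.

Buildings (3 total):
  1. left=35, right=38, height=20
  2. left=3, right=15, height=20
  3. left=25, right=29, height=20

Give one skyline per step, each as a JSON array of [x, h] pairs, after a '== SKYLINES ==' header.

== SKYLINES ==
[[35,20],[38,0]]
[[3,20],[15,0],[35,20],[38,0]]
[[3,20],[15,0],[25,20],[29,0],[35,20],[38,0]]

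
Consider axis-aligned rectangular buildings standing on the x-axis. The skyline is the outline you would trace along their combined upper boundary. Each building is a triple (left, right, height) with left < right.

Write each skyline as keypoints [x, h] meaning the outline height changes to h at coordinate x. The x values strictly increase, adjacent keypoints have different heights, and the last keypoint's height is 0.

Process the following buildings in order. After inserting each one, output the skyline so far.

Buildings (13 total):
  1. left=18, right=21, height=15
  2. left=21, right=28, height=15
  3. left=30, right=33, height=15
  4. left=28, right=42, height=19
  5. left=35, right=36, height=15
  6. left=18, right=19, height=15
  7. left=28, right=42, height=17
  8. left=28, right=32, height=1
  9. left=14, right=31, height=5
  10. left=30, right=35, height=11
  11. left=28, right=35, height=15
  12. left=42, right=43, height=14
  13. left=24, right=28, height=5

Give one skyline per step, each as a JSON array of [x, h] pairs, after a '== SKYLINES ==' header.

== SKYLINES ==
[[18,15],[21,0]]
[[18,15],[28,0]]
[[18,15],[28,0],[30,15],[33,0]]
[[18,15],[28,19],[42,0]]
[[18,15],[28,19],[42,0]]
[[18,15],[28,19],[42,0]]
[[18,15],[28,19],[42,0]]
[[18,15],[28,19],[42,0]]
[[14,5],[18,15],[28,19],[42,0]]
[[14,5],[18,15],[28,19],[42,0]]
[[14,5],[18,15],[28,19],[42,0]]
[[14,5],[18,15],[28,19],[42,14],[43,0]]
[[14,5],[18,15],[28,19],[42,14],[43,0]]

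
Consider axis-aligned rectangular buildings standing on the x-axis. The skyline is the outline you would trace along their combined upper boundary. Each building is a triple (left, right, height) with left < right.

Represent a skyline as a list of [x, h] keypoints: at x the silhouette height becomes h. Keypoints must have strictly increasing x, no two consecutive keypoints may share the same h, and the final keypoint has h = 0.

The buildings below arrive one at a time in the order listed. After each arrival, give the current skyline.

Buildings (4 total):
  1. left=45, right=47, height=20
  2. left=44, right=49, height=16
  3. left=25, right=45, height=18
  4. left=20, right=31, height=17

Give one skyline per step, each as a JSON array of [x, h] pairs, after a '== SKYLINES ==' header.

== SKYLINES ==
[[45,20],[47,0]]
[[44,16],[45,20],[47,16],[49,0]]
[[25,18],[45,20],[47,16],[49,0]]
[[20,17],[25,18],[45,20],[47,16],[49,0]]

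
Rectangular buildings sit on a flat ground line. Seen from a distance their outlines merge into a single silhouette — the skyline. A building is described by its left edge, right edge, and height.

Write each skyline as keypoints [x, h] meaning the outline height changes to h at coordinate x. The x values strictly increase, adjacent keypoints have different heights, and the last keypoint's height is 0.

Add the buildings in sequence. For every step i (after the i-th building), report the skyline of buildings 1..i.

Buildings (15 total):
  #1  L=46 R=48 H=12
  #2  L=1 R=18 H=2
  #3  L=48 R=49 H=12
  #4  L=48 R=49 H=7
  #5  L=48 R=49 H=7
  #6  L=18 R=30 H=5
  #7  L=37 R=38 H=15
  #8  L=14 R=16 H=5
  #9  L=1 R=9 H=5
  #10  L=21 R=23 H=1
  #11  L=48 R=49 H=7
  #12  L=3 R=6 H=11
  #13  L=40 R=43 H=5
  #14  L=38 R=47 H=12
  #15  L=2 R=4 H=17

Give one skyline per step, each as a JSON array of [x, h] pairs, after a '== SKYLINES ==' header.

== SKYLINES ==
[[46,12],[48,0]]
[[1,2],[18,0],[46,12],[48,0]]
[[1,2],[18,0],[46,12],[49,0]]
[[1,2],[18,0],[46,12],[49,0]]
[[1,2],[18,0],[46,12],[49,0]]
[[1,2],[18,5],[30,0],[46,12],[49,0]]
[[1,2],[18,5],[30,0],[37,15],[38,0],[46,12],[49,0]]
[[1,2],[14,5],[16,2],[18,5],[30,0],[37,15],[38,0],[46,12],[49,0]]
[[1,5],[9,2],[14,5],[16,2],[18,5],[30,0],[37,15],[38,0],[46,12],[49,0]]
[[1,5],[9,2],[14,5],[16,2],[18,5],[30,0],[37,15],[38,0],[46,12],[49,0]]
[[1,5],[9,2],[14,5],[16,2],[18,5],[30,0],[37,15],[38,0],[46,12],[49,0]]
[[1,5],[3,11],[6,5],[9,2],[14,5],[16,2],[18,5],[30,0],[37,15],[38,0],[46,12],[49,0]]
[[1,5],[3,11],[6,5],[9,2],[14,5],[16,2],[18,5],[30,0],[37,15],[38,0],[40,5],[43,0],[46,12],[49,0]]
[[1,5],[3,11],[6,5],[9,2],[14,5],[16,2],[18,5],[30,0],[37,15],[38,12],[49,0]]
[[1,5],[2,17],[4,11],[6,5],[9,2],[14,5],[16,2],[18,5],[30,0],[37,15],[38,12],[49,0]]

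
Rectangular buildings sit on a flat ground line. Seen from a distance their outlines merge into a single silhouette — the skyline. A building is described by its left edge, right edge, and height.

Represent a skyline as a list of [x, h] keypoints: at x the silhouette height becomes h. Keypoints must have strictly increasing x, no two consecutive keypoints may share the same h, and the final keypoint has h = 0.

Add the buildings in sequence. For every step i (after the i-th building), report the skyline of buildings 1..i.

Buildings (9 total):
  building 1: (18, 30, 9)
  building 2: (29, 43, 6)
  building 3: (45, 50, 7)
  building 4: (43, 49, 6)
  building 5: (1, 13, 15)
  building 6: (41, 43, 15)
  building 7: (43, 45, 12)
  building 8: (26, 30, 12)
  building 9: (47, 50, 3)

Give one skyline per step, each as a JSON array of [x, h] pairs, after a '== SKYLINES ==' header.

== SKYLINES ==
[[18,9],[30,0]]
[[18,9],[30,6],[43,0]]
[[18,9],[30,6],[43,0],[45,7],[50,0]]
[[18,9],[30,6],[45,7],[50,0]]
[[1,15],[13,0],[18,9],[30,6],[45,7],[50,0]]
[[1,15],[13,0],[18,9],[30,6],[41,15],[43,6],[45,7],[50,0]]
[[1,15],[13,0],[18,9],[30,6],[41,15],[43,12],[45,7],[50,0]]
[[1,15],[13,0],[18,9],[26,12],[30,6],[41,15],[43,12],[45,7],[50,0]]
[[1,15],[13,0],[18,9],[26,12],[30,6],[41,15],[43,12],[45,7],[50,0]]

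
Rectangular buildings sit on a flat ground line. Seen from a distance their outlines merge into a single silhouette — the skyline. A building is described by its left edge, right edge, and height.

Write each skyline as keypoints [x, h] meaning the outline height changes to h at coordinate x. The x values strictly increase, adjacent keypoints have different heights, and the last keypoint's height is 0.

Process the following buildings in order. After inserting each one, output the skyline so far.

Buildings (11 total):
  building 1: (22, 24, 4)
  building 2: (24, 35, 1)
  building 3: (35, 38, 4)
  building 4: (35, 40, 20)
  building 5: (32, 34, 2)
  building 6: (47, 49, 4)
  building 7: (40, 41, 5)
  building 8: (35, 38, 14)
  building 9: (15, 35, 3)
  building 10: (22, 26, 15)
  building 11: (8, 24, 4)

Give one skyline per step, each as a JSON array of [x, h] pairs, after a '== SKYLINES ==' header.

== SKYLINES ==
[[22,4],[24,0]]
[[22,4],[24,1],[35,0]]
[[22,4],[24,1],[35,4],[38,0]]
[[22,4],[24,1],[35,20],[40,0]]
[[22,4],[24,1],[32,2],[34,1],[35,20],[40,0]]
[[22,4],[24,1],[32,2],[34,1],[35,20],[40,0],[47,4],[49,0]]
[[22,4],[24,1],[32,2],[34,1],[35,20],[40,5],[41,0],[47,4],[49,0]]
[[22,4],[24,1],[32,2],[34,1],[35,20],[40,5],[41,0],[47,4],[49,0]]
[[15,3],[22,4],[24,3],[35,20],[40,5],[41,0],[47,4],[49,0]]
[[15,3],[22,15],[26,3],[35,20],[40,5],[41,0],[47,4],[49,0]]
[[8,4],[22,15],[26,3],[35,20],[40,5],[41,0],[47,4],[49,0]]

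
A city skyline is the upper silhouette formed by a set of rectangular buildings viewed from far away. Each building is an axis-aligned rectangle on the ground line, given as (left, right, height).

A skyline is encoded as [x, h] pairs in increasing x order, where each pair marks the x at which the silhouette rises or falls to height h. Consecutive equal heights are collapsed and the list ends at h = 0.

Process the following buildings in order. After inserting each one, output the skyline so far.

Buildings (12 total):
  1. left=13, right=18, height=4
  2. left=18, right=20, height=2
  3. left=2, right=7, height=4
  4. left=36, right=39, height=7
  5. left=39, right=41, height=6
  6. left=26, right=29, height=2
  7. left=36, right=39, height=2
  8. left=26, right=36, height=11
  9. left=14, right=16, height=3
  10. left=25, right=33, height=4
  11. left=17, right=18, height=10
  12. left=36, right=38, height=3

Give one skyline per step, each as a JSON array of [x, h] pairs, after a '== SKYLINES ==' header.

== SKYLINES ==
[[13,4],[18,0]]
[[13,4],[18,2],[20,0]]
[[2,4],[7,0],[13,4],[18,2],[20,0]]
[[2,4],[7,0],[13,4],[18,2],[20,0],[36,7],[39,0]]
[[2,4],[7,0],[13,4],[18,2],[20,0],[36,7],[39,6],[41,0]]
[[2,4],[7,0],[13,4],[18,2],[20,0],[26,2],[29,0],[36,7],[39,6],[41,0]]
[[2,4],[7,0],[13,4],[18,2],[20,0],[26,2],[29,0],[36,7],[39,6],[41,0]]
[[2,4],[7,0],[13,4],[18,2],[20,0],[26,11],[36,7],[39,6],[41,0]]
[[2,4],[7,0],[13,4],[18,2],[20,0],[26,11],[36,7],[39,6],[41,0]]
[[2,4],[7,0],[13,4],[18,2],[20,0],[25,4],[26,11],[36,7],[39,6],[41,0]]
[[2,4],[7,0],[13,4],[17,10],[18,2],[20,0],[25,4],[26,11],[36,7],[39,6],[41,0]]
[[2,4],[7,0],[13,4],[17,10],[18,2],[20,0],[25,4],[26,11],[36,7],[39,6],[41,0]]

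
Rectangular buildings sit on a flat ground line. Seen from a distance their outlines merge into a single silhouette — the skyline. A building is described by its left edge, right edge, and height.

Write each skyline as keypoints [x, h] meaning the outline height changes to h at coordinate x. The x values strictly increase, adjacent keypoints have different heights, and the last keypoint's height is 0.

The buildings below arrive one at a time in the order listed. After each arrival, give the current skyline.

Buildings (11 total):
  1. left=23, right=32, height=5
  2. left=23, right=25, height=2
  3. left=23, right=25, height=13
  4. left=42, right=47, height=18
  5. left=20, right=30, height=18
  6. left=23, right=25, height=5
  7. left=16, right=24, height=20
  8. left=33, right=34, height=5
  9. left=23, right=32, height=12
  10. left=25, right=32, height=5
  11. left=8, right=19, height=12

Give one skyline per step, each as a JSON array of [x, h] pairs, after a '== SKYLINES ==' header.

== SKYLINES ==
[[23,5],[32,0]]
[[23,5],[32,0]]
[[23,13],[25,5],[32,0]]
[[23,13],[25,5],[32,0],[42,18],[47,0]]
[[20,18],[30,5],[32,0],[42,18],[47,0]]
[[20,18],[30,5],[32,0],[42,18],[47,0]]
[[16,20],[24,18],[30,5],[32,0],[42,18],[47,0]]
[[16,20],[24,18],[30,5],[32,0],[33,5],[34,0],[42,18],[47,0]]
[[16,20],[24,18],[30,12],[32,0],[33,5],[34,0],[42,18],[47,0]]
[[16,20],[24,18],[30,12],[32,0],[33,5],[34,0],[42,18],[47,0]]
[[8,12],[16,20],[24,18],[30,12],[32,0],[33,5],[34,0],[42,18],[47,0]]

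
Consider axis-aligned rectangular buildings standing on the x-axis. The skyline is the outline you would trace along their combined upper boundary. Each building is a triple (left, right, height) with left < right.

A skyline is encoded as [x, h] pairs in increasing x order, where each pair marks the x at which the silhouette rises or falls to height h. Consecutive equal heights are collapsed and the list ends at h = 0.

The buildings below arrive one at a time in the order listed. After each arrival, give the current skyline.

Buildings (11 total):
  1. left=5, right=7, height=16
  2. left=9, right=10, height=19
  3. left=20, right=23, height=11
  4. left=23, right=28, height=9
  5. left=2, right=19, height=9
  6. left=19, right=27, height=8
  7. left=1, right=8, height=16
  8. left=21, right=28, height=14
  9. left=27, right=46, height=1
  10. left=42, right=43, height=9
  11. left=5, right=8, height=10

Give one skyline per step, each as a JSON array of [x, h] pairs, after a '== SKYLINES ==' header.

== SKYLINES ==
[[5,16],[7,0]]
[[5,16],[7,0],[9,19],[10,0]]
[[5,16],[7,0],[9,19],[10,0],[20,11],[23,0]]
[[5,16],[7,0],[9,19],[10,0],[20,11],[23,9],[28,0]]
[[2,9],[5,16],[7,9],[9,19],[10,9],[19,0],[20,11],[23,9],[28,0]]
[[2,9],[5,16],[7,9],[9,19],[10,9],[19,8],[20,11],[23,9],[28,0]]
[[1,16],[8,9],[9,19],[10,9],[19,8],[20,11],[23,9],[28,0]]
[[1,16],[8,9],[9,19],[10,9],[19,8],[20,11],[21,14],[28,0]]
[[1,16],[8,9],[9,19],[10,9],[19,8],[20,11],[21,14],[28,1],[46,0]]
[[1,16],[8,9],[9,19],[10,9],[19,8],[20,11],[21,14],[28,1],[42,9],[43,1],[46,0]]
[[1,16],[8,9],[9,19],[10,9],[19,8],[20,11],[21,14],[28,1],[42,9],[43,1],[46,0]]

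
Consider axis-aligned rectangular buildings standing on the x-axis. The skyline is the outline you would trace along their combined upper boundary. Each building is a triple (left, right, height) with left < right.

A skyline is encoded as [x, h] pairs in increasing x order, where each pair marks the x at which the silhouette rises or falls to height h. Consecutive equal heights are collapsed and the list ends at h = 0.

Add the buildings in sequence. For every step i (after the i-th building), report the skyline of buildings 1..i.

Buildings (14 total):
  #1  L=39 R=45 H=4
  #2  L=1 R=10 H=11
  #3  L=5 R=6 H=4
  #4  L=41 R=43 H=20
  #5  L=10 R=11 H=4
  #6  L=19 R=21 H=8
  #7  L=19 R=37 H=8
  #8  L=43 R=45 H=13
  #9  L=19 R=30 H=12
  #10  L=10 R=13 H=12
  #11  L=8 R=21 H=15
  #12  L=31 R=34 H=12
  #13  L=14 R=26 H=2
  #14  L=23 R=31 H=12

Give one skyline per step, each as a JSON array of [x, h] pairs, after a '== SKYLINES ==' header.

== SKYLINES ==
[[39,4],[45,0]]
[[1,11],[10,0],[39,4],[45,0]]
[[1,11],[10,0],[39,4],[45,0]]
[[1,11],[10,0],[39,4],[41,20],[43,4],[45,0]]
[[1,11],[10,4],[11,0],[39,4],[41,20],[43,4],[45,0]]
[[1,11],[10,4],[11,0],[19,8],[21,0],[39,4],[41,20],[43,4],[45,0]]
[[1,11],[10,4],[11,0],[19,8],[37,0],[39,4],[41,20],[43,4],[45,0]]
[[1,11],[10,4],[11,0],[19,8],[37,0],[39,4],[41,20],[43,13],[45,0]]
[[1,11],[10,4],[11,0],[19,12],[30,8],[37,0],[39,4],[41,20],[43,13],[45,0]]
[[1,11],[10,12],[13,0],[19,12],[30,8],[37,0],[39,4],[41,20],[43,13],[45,0]]
[[1,11],[8,15],[21,12],[30,8],[37,0],[39,4],[41,20],[43,13],[45,0]]
[[1,11],[8,15],[21,12],[30,8],[31,12],[34,8],[37,0],[39,4],[41,20],[43,13],[45,0]]
[[1,11],[8,15],[21,12],[30,8],[31,12],[34,8],[37,0],[39,4],[41,20],[43,13],[45,0]]
[[1,11],[8,15],[21,12],[34,8],[37,0],[39,4],[41,20],[43,13],[45,0]]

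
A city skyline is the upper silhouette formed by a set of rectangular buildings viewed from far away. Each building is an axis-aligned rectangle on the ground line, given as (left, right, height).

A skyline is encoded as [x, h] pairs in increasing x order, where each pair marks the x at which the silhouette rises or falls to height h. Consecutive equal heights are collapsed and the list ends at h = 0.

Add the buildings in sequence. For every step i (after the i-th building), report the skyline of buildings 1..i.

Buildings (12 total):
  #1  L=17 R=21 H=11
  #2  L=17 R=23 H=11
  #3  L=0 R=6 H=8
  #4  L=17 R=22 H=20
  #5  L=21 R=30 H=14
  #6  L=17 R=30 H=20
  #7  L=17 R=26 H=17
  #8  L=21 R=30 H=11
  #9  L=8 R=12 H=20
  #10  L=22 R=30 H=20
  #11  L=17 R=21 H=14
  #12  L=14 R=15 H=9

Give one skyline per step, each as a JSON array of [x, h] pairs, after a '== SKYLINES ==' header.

== SKYLINES ==
[[17,11],[21,0]]
[[17,11],[23,0]]
[[0,8],[6,0],[17,11],[23,0]]
[[0,8],[6,0],[17,20],[22,11],[23,0]]
[[0,8],[6,0],[17,20],[22,14],[30,0]]
[[0,8],[6,0],[17,20],[30,0]]
[[0,8],[6,0],[17,20],[30,0]]
[[0,8],[6,0],[17,20],[30,0]]
[[0,8],[6,0],[8,20],[12,0],[17,20],[30,0]]
[[0,8],[6,0],[8,20],[12,0],[17,20],[30,0]]
[[0,8],[6,0],[8,20],[12,0],[17,20],[30,0]]
[[0,8],[6,0],[8,20],[12,0],[14,9],[15,0],[17,20],[30,0]]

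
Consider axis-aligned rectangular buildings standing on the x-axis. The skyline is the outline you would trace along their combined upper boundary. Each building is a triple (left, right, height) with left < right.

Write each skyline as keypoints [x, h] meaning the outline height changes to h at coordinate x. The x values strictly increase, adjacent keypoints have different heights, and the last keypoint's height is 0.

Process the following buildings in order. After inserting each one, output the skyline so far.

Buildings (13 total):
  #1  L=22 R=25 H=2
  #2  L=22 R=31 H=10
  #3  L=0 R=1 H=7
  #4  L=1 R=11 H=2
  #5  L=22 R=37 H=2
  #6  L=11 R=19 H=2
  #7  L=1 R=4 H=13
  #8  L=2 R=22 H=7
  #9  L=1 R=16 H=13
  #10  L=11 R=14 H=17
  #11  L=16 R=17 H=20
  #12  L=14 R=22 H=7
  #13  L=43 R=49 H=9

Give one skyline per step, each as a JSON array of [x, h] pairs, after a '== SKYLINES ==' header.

== SKYLINES ==
[[22,2],[25,0]]
[[22,10],[31,0]]
[[0,7],[1,0],[22,10],[31,0]]
[[0,7],[1,2],[11,0],[22,10],[31,0]]
[[0,7],[1,2],[11,0],[22,10],[31,2],[37,0]]
[[0,7],[1,2],[19,0],[22,10],[31,2],[37,0]]
[[0,7],[1,13],[4,2],[19,0],[22,10],[31,2],[37,0]]
[[0,7],[1,13],[4,7],[22,10],[31,2],[37,0]]
[[0,7],[1,13],[16,7],[22,10],[31,2],[37,0]]
[[0,7],[1,13],[11,17],[14,13],[16,7],[22,10],[31,2],[37,0]]
[[0,7],[1,13],[11,17],[14,13],[16,20],[17,7],[22,10],[31,2],[37,0]]
[[0,7],[1,13],[11,17],[14,13],[16,20],[17,7],[22,10],[31,2],[37,0]]
[[0,7],[1,13],[11,17],[14,13],[16,20],[17,7],[22,10],[31,2],[37,0],[43,9],[49,0]]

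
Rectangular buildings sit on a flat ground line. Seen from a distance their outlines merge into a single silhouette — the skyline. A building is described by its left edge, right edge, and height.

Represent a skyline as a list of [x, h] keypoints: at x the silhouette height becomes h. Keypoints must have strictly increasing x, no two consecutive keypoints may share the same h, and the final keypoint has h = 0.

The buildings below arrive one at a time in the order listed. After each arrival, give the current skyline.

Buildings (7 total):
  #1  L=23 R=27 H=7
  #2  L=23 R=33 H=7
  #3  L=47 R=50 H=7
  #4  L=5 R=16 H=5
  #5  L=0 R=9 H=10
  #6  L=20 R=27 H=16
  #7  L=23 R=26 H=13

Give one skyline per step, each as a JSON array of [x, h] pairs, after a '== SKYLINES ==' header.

== SKYLINES ==
[[23,7],[27,0]]
[[23,7],[33,0]]
[[23,7],[33,0],[47,7],[50,0]]
[[5,5],[16,0],[23,7],[33,0],[47,7],[50,0]]
[[0,10],[9,5],[16,0],[23,7],[33,0],[47,7],[50,0]]
[[0,10],[9,5],[16,0],[20,16],[27,7],[33,0],[47,7],[50,0]]
[[0,10],[9,5],[16,0],[20,16],[27,7],[33,0],[47,7],[50,0]]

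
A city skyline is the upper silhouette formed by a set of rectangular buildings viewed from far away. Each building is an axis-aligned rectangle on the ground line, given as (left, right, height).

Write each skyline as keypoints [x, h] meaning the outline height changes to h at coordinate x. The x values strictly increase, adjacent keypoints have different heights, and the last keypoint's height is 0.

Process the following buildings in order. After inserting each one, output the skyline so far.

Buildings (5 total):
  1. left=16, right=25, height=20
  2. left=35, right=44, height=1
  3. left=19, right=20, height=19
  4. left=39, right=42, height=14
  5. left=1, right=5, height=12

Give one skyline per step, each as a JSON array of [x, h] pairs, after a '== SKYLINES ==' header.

== SKYLINES ==
[[16,20],[25,0]]
[[16,20],[25,0],[35,1],[44,0]]
[[16,20],[25,0],[35,1],[44,0]]
[[16,20],[25,0],[35,1],[39,14],[42,1],[44,0]]
[[1,12],[5,0],[16,20],[25,0],[35,1],[39,14],[42,1],[44,0]]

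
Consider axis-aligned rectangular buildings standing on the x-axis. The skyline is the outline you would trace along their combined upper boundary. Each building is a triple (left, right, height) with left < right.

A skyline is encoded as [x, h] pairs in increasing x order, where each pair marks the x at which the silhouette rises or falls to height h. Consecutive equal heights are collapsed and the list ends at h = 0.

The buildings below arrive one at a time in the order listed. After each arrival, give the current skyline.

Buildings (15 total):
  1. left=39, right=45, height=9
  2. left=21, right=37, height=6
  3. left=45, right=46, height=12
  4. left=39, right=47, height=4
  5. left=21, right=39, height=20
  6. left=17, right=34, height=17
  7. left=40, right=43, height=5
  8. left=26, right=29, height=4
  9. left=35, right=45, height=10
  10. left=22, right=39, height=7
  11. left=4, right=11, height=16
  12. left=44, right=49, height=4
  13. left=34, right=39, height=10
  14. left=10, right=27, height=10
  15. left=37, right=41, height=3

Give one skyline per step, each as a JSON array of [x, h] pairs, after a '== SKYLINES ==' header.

== SKYLINES ==
[[39,9],[45,0]]
[[21,6],[37,0],[39,9],[45,0]]
[[21,6],[37,0],[39,9],[45,12],[46,0]]
[[21,6],[37,0],[39,9],[45,12],[46,4],[47,0]]
[[21,20],[39,9],[45,12],[46,4],[47,0]]
[[17,17],[21,20],[39,9],[45,12],[46,4],[47,0]]
[[17,17],[21,20],[39,9],[45,12],[46,4],[47,0]]
[[17,17],[21,20],[39,9],[45,12],[46,4],[47,0]]
[[17,17],[21,20],[39,10],[45,12],[46,4],[47,0]]
[[17,17],[21,20],[39,10],[45,12],[46,4],[47,0]]
[[4,16],[11,0],[17,17],[21,20],[39,10],[45,12],[46,4],[47,0]]
[[4,16],[11,0],[17,17],[21,20],[39,10],[45,12],[46,4],[49,0]]
[[4,16],[11,0],[17,17],[21,20],[39,10],[45,12],[46,4],[49,0]]
[[4,16],[11,10],[17,17],[21,20],[39,10],[45,12],[46,4],[49,0]]
[[4,16],[11,10],[17,17],[21,20],[39,10],[45,12],[46,4],[49,0]]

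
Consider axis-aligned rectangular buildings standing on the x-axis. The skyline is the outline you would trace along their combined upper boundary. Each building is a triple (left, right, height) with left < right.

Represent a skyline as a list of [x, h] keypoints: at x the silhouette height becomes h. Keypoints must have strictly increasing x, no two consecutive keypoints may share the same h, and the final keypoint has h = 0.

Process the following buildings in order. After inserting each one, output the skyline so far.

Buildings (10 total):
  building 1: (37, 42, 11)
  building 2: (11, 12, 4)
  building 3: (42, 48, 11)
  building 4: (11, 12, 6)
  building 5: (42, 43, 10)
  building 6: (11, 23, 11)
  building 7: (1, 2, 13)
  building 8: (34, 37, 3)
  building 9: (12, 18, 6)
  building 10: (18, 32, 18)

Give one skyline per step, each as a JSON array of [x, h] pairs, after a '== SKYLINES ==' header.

== SKYLINES ==
[[37,11],[42,0]]
[[11,4],[12,0],[37,11],[42,0]]
[[11,4],[12,0],[37,11],[48,0]]
[[11,6],[12,0],[37,11],[48,0]]
[[11,6],[12,0],[37,11],[48,0]]
[[11,11],[23,0],[37,11],[48,0]]
[[1,13],[2,0],[11,11],[23,0],[37,11],[48,0]]
[[1,13],[2,0],[11,11],[23,0],[34,3],[37,11],[48,0]]
[[1,13],[2,0],[11,11],[23,0],[34,3],[37,11],[48,0]]
[[1,13],[2,0],[11,11],[18,18],[32,0],[34,3],[37,11],[48,0]]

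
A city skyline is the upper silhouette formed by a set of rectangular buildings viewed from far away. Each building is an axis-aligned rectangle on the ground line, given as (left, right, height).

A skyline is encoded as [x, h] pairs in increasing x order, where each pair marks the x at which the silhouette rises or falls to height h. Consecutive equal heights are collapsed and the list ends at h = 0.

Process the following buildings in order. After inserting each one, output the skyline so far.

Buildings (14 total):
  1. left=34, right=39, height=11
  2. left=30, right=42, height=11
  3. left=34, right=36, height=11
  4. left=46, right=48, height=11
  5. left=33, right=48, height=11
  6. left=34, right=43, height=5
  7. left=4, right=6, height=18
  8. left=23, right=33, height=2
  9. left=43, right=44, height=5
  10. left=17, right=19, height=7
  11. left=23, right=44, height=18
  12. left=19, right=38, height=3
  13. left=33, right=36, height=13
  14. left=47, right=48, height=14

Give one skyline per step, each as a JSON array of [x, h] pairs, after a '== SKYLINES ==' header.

== SKYLINES ==
[[34,11],[39,0]]
[[30,11],[42,0]]
[[30,11],[42,0]]
[[30,11],[42,0],[46,11],[48,0]]
[[30,11],[48,0]]
[[30,11],[48,0]]
[[4,18],[6,0],[30,11],[48,0]]
[[4,18],[6,0],[23,2],[30,11],[48,0]]
[[4,18],[6,0],[23,2],[30,11],[48,0]]
[[4,18],[6,0],[17,7],[19,0],[23,2],[30,11],[48,0]]
[[4,18],[6,0],[17,7],[19,0],[23,18],[44,11],[48,0]]
[[4,18],[6,0],[17,7],[19,3],[23,18],[44,11],[48,0]]
[[4,18],[6,0],[17,7],[19,3],[23,18],[44,11],[48,0]]
[[4,18],[6,0],[17,7],[19,3],[23,18],[44,11],[47,14],[48,0]]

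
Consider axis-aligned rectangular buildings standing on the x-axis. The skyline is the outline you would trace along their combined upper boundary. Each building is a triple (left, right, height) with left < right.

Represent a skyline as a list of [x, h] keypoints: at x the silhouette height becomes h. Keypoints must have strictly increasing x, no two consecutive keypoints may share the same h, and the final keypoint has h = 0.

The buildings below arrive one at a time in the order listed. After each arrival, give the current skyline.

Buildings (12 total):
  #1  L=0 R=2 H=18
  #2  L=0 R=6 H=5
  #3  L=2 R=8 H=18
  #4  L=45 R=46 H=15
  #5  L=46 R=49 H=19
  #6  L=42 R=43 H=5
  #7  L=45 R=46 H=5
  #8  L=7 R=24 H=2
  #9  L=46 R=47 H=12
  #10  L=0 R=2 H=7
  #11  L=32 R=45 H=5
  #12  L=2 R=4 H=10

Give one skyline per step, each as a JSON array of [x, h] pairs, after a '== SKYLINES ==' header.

== SKYLINES ==
[[0,18],[2,0]]
[[0,18],[2,5],[6,0]]
[[0,18],[8,0]]
[[0,18],[8,0],[45,15],[46,0]]
[[0,18],[8,0],[45,15],[46,19],[49,0]]
[[0,18],[8,0],[42,5],[43,0],[45,15],[46,19],[49,0]]
[[0,18],[8,0],[42,5],[43,0],[45,15],[46,19],[49,0]]
[[0,18],[8,2],[24,0],[42,5],[43,0],[45,15],[46,19],[49,0]]
[[0,18],[8,2],[24,0],[42,5],[43,0],[45,15],[46,19],[49,0]]
[[0,18],[8,2],[24,0],[42,5],[43,0],[45,15],[46,19],[49,0]]
[[0,18],[8,2],[24,0],[32,5],[45,15],[46,19],[49,0]]
[[0,18],[8,2],[24,0],[32,5],[45,15],[46,19],[49,0]]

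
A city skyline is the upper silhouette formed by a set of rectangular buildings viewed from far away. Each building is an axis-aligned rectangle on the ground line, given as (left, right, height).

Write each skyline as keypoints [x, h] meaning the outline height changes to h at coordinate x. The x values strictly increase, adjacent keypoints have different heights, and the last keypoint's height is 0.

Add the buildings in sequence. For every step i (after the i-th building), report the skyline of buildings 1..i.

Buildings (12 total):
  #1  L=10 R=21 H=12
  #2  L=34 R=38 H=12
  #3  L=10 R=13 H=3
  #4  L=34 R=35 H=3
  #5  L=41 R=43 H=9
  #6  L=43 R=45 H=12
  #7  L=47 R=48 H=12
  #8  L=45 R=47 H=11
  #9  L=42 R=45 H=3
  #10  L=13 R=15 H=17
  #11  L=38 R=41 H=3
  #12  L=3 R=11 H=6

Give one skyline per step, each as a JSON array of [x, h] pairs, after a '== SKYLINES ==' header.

== SKYLINES ==
[[10,12],[21,0]]
[[10,12],[21,0],[34,12],[38,0]]
[[10,12],[21,0],[34,12],[38,0]]
[[10,12],[21,0],[34,12],[38,0]]
[[10,12],[21,0],[34,12],[38,0],[41,9],[43,0]]
[[10,12],[21,0],[34,12],[38,0],[41,9],[43,12],[45,0]]
[[10,12],[21,0],[34,12],[38,0],[41,9],[43,12],[45,0],[47,12],[48,0]]
[[10,12],[21,0],[34,12],[38,0],[41,9],[43,12],[45,11],[47,12],[48,0]]
[[10,12],[21,0],[34,12],[38,0],[41,9],[43,12],[45,11],[47,12],[48,0]]
[[10,12],[13,17],[15,12],[21,0],[34,12],[38,0],[41,9],[43,12],[45,11],[47,12],[48,0]]
[[10,12],[13,17],[15,12],[21,0],[34,12],[38,3],[41,9],[43,12],[45,11],[47,12],[48,0]]
[[3,6],[10,12],[13,17],[15,12],[21,0],[34,12],[38,3],[41,9],[43,12],[45,11],[47,12],[48,0]]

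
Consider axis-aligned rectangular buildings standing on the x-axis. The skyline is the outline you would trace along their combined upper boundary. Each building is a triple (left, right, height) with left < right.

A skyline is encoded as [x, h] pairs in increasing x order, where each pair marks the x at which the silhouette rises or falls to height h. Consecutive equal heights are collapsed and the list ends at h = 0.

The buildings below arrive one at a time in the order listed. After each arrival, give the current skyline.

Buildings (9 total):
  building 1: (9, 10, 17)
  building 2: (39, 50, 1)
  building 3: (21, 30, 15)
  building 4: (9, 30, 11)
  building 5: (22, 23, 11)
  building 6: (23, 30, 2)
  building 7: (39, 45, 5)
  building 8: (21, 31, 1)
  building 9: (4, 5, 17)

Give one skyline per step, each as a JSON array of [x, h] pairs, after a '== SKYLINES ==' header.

== SKYLINES ==
[[9,17],[10,0]]
[[9,17],[10,0],[39,1],[50,0]]
[[9,17],[10,0],[21,15],[30,0],[39,1],[50,0]]
[[9,17],[10,11],[21,15],[30,0],[39,1],[50,0]]
[[9,17],[10,11],[21,15],[30,0],[39,1],[50,0]]
[[9,17],[10,11],[21,15],[30,0],[39,1],[50,0]]
[[9,17],[10,11],[21,15],[30,0],[39,5],[45,1],[50,0]]
[[9,17],[10,11],[21,15],[30,1],[31,0],[39,5],[45,1],[50,0]]
[[4,17],[5,0],[9,17],[10,11],[21,15],[30,1],[31,0],[39,5],[45,1],[50,0]]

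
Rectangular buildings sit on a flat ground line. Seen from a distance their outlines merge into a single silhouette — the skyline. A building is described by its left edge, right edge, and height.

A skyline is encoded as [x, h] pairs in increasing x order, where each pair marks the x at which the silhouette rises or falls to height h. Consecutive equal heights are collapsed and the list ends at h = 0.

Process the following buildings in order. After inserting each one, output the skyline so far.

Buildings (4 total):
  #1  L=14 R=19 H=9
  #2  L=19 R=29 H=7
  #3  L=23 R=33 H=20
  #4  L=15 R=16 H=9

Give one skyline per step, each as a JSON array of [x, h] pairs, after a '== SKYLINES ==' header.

== SKYLINES ==
[[14,9],[19,0]]
[[14,9],[19,7],[29,0]]
[[14,9],[19,7],[23,20],[33,0]]
[[14,9],[19,7],[23,20],[33,0]]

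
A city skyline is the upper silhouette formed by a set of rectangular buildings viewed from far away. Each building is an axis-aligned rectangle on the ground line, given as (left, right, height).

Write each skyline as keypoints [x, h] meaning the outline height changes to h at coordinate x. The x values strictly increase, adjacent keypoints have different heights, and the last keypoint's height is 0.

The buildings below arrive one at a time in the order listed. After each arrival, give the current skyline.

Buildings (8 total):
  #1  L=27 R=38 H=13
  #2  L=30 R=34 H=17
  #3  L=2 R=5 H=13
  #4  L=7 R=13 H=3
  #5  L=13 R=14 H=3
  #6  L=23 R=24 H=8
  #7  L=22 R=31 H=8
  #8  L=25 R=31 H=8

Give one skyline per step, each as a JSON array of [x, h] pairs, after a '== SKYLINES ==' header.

== SKYLINES ==
[[27,13],[38,0]]
[[27,13],[30,17],[34,13],[38,0]]
[[2,13],[5,0],[27,13],[30,17],[34,13],[38,0]]
[[2,13],[5,0],[7,3],[13,0],[27,13],[30,17],[34,13],[38,0]]
[[2,13],[5,0],[7,3],[14,0],[27,13],[30,17],[34,13],[38,0]]
[[2,13],[5,0],[7,3],[14,0],[23,8],[24,0],[27,13],[30,17],[34,13],[38,0]]
[[2,13],[5,0],[7,3],[14,0],[22,8],[27,13],[30,17],[34,13],[38,0]]
[[2,13],[5,0],[7,3],[14,0],[22,8],[27,13],[30,17],[34,13],[38,0]]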